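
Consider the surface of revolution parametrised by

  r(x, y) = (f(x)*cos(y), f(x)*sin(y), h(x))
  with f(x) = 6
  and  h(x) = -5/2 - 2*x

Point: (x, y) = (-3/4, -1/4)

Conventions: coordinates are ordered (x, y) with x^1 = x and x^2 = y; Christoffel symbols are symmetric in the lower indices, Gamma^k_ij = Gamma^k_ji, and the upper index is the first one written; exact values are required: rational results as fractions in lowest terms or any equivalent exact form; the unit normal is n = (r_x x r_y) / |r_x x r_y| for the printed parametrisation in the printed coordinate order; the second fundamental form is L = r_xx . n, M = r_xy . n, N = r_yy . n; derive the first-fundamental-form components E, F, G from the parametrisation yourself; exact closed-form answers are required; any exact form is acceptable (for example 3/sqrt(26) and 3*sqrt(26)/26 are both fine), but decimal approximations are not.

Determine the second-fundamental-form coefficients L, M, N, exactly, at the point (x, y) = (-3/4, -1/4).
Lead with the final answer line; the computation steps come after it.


Answer: L = 0, M = 0, N = -6

f = 6, f' = 0, f'' = 0, h' = -2, h'' = 0
E = 4, F = 0, G = 36; answer radicand W^2 = 4
unnormalised second-form numerators: l = 0, m = 0, n = -12; L = l/sqrt(4), and similarly M = m/sqrt(W^2), N = n/sqrt(W^2)


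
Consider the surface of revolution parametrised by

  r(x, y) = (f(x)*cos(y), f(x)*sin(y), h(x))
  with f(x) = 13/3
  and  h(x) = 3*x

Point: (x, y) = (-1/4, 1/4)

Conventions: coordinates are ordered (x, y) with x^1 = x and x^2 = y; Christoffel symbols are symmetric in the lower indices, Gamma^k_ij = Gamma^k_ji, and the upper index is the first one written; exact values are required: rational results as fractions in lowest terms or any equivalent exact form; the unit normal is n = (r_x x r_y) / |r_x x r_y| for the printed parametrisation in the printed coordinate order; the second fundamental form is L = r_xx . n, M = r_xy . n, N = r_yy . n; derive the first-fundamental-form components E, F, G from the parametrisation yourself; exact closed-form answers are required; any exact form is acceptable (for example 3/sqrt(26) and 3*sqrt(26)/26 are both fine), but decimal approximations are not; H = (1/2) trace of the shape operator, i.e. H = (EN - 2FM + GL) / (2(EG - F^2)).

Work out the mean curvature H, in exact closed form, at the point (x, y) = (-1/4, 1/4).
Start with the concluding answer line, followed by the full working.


Answer: H = 3/26

f = 13/3, f' = 0, f'' = 0, h' = 3, h'' = 0
E = 9, F = 0, G = 169/9; answer radicand W^2 = 9
unnormalised second-form numerators: l = 0, m = 0, n = 13; L = l/sqrt(9), and similarly M = m/sqrt(W^2), N = n/sqrt(W^2)
H = (E*n - 2*F*m + G*l) / (2*(EG - F^2)*sqrt(W^2)); E*n - 2*F*m + G*l = 117, EG - F^2 = 169, so H = (9/26)/sqrt(9)


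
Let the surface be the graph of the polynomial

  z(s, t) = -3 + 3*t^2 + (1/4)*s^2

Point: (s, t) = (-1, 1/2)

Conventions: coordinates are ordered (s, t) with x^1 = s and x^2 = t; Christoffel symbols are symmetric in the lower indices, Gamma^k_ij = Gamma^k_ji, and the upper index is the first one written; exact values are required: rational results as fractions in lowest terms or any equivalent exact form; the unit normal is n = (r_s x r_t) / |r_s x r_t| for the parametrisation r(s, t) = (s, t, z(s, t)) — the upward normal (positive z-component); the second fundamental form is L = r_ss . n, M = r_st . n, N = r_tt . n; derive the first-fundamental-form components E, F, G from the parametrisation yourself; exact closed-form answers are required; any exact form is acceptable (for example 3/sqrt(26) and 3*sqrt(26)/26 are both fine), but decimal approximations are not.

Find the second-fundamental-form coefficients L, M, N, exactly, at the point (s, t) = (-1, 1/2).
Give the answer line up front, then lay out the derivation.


Answer: L = sqrt(41)/41, M = 0, N = 12*sqrt(41)/41

z_s = -1/2, z_t = 3, z_ss = 1/2, z_st = 0, z_tt = 6
E = 5/4, F = -3/2, G = 10; answer radicand W^2 = 41/4
unnormalised second-form numerators: l = 1/2, m = 0, n = 6; L = l/sqrt(41/4), and similarly M = m/sqrt(W^2), N = n/sqrt(W^2)


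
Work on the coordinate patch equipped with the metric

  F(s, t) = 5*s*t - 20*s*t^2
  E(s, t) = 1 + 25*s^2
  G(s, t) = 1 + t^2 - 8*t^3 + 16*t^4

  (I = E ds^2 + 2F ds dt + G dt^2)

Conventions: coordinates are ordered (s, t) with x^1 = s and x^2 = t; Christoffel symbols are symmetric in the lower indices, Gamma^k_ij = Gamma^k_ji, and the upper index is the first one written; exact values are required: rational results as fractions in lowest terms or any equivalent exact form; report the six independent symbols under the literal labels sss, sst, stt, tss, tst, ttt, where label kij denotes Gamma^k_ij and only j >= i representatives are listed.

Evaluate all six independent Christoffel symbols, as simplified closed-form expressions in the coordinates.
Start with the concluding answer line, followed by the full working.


Answer: Gamma_sss = 25*s/(25*s^2 + 16*t^4 - 8*t^3 + t^2 + 1), Gamma_sst = 0, Gamma_stt = (-40*s*t + 5*s)/(25*s^2 + 16*t^4 - 8*t^3 + t^2 + 1), Gamma_tss = (-20*t^2 + 5*t)/(25*s^2 + 16*t^4 - 8*t^3 + t^2 + 1), Gamma_tst = 0, Gamma_ttt = (32*t^3 - 12*t^2 + t)/(25*s^2 + 16*t^4 - 8*t^3 + t^2 + 1)

E = 1 + 25*s^2; F = 5*s*t - 20*s*t^2; G = 1 + t^2 - 8*t^3 + 16*t^4
Gamma^k_ij = (1/2) g^{kl} (d_i g_jl + d_j g_il - d_l g_ij), with g^inv = (1/(EG-F^2)) [[G, -F], [-F, E]]
first partials: E_s = 50*s, E_t = 0, F_s = 5*t - 20*t^2, F_t = 5*s - 40*s*t, G_s = 0, G_t = 2*t - 24*t^2 + 64*t^3
D = EG - F^2 = 1 + t^2 + 25*s^2 - 8*t^3 + 16*t^4
expanded: Gamma^s_ss = (G E_s - 2F F_s + F E_t)/(2D), Gamma^s_st = (G E_t - F G_s)/(2D), Gamma^s_tt = (2G F_t - G G_s - F G_t)/(2D), Gamma^t_ss = (2E F_s - E E_t - F E_s)/(2D), Gamma^t_st = (E G_s - F E_t)/(2D), Gamma^t_tt = (E G_t - 2F F_t + F G_s)/(2D); substitute and cancel common factors


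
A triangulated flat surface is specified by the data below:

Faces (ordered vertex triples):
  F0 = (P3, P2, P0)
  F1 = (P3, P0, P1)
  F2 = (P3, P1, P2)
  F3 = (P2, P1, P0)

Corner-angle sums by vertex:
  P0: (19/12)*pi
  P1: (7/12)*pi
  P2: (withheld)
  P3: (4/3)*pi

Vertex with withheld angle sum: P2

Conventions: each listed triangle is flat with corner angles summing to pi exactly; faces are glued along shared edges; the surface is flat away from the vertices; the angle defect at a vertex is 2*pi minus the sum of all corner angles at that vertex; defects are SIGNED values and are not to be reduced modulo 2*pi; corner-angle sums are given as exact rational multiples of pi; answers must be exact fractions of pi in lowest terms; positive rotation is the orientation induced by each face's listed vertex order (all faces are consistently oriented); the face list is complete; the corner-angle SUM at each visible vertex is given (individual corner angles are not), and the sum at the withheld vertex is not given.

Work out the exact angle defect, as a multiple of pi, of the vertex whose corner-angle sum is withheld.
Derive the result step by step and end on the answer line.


V = 4, E = 6, F = 4; chi = V - E + F = 2
Gauss-Bonnet: total defect = 2*pi*chi = 4*pi; visible defects sum to (5/2)*pi

Answer: defect(P2) = (3/2)*pi


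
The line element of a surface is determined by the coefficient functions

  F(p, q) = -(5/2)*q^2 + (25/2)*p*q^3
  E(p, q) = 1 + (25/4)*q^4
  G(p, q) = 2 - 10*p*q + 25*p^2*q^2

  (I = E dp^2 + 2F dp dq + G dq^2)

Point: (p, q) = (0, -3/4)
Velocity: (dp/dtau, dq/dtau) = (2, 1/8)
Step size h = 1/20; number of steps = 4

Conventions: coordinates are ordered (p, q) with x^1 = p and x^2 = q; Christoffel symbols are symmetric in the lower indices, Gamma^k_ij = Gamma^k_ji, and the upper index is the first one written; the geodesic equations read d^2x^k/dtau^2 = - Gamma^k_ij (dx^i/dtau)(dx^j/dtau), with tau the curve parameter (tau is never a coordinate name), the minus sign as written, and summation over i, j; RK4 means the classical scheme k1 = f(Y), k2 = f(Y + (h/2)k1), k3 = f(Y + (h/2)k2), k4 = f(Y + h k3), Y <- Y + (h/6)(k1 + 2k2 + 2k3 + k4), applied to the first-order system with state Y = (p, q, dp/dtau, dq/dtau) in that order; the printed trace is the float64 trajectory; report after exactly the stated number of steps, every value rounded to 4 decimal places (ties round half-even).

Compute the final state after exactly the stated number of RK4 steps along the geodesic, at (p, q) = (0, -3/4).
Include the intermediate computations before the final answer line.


f(Y) = (dp/dtau, dq/dtau, -Gamma^p_ij Y'^i Y'^j, -Gamma^q_ij Y'^i Y'^j) with the Gammas evaluated at the stage position; h = 0.050000; intermediate values shown to 6 dp
step 0: p = 0.0000, q = -0.7500, dp/dtau = 2.0000, dq/dtau = 0.1250
step 1:
  k1: at (p, q) = (0.000000, -0.750000), (dp/dtau, dq/dtau) = (2.000000, 0.125000); Gamma_ppp = 0.000000, Gamma_ppq = -1.325804, Gamma_pqq = 0.000000, Gamma_qpp = 0.000000, Gamma_qpq = 0.942794, Gamma_qqq = 0.000000; k1 = (2.000000, 0.125000, 0.662902, -0.471397)
  k2: at (p, q) = (0.050000, -0.746875), (dp/dtau, dq/dtau) = (2.016573, 0.113215); Gamma_ppp = 0.000000, Gamma_ppq = -1.196345, Gamma_pqq = 0.080090, Gamma_qpp = 0.000000, Gamma_qpq = 1.018048, Gamma_qqq = -0.068154; k2 = (2.016573, 0.113215, 0.545240, -0.463980)
  k3: at (p, q) = (0.050414, -0.747170), (dp/dtau, dq/dtau) = (2.013631, 0.113400); Gamma_ppp = 0.000000, Gamma_ppq = -1.195860, Gamma_pqq = 0.080689, Gamma_qpp = 0.000000, Gamma_qpq = 1.018222, Gamma_qqq = -0.068703; k3 = (2.013631, 0.113400, 0.545104, -0.464132)
  k4: at (p, q) = (0.100682, -0.744330), (dp/dtau, dq/dtau) = (2.027255, 0.101793); Gamma_ppp = 0.000000, Gamma_ppq = -1.072068, Gamma_pqq = 0.145013, Gamma_qpp = 0.000000, Gamma_qpq = 1.064045, Gamma_qqq = -0.143928; k4 = (2.027255, 0.101793, 0.440964, -0.437664)
  Y <- Y + (h/6)(k1 + 2k2 + 2k3 + k4): p = 0.1007, q = -0.7443, dp/dtau = 2.0274, dq/dtau = 0.1020
step 2:
  k1: at (p, q) = (0.100731, -0.744333), (dp/dtau, dq/dtau) = (2.027371, 0.101956); Gamma_ppp = 0.000000, Gamma_ppq = -1.071962, Gamma_pqq = 0.145069, Gamma_qpp = 0.000000, Gamma_qpq = 1.064072, Gamma_qqq = -0.144001; k1 = (2.027371, 0.101956, 0.441647, -0.438396)
  k2: at (p, q) = (0.151415, -0.741784), (dp/dtau, dq/dtau) = (2.038412, 0.090996); Gamma_ppp = 0.000000, Gamma_ppq = -0.957076, Gamma_pqq = 0.195361, Gamma_qpp = 0.000000, Gamma_qpq = 1.086468, Gamma_qqq = -0.221772; k2 = (2.038412, 0.090996, 0.353433, -0.401216)
  k3: at (p, q) = (0.151691, -0.742058), (dp/dtau, dq/dtau) = (2.036207, 0.091926); Gamma_ppp = 0.000000, Gamma_ppq = -0.956944, Gamma_pqq = 0.195617, Gamma_qpp = 0.000000, Gamma_qpq = 1.086372, Gamma_qqq = -0.222075; k3 = (2.036207, 0.091926, 0.356587, -0.404816)
  k4: at (p, q) = (0.202541, -0.739737), (dp/dtau, dq/dtau) = (2.045201, 0.081715); Gamma_ppp = 0.000000, Gamma_ppq = -0.853132, Gamma_pqq = 0.233589, Gamma_qpp = 0.000000, Gamma_qpq = 1.090799, Gamma_qqq = -0.298662; k4 = (2.045201, 0.081715, 0.283598, -0.362603)
  Y <- Y + (h/6)(k1 + 2k2 + 2k3 + k4): p = 0.2026, q = -0.7398, dp/dtau = 2.0452, dq/dtau = 0.0818
step 3:
  k1: at (p, q) = (0.202579, -0.739754), (dp/dtau, dq/dtau) = (2.045249, 0.081847); Gamma_ppp = 0.000000, Gamma_ppq = -0.853086, Gamma_pqq = 0.233615, Gamma_qpp = 0.000000, Gamma_qpq = 1.090790, Gamma_qqq = -0.298709; k1 = (2.045249, 0.081847, 0.284044, -0.363190)
  k2: at (p, q) = (0.253710, -0.737708), (dp/dtau, dq/dtau) = (2.052350, 0.072767); Gamma_ppp = 0.000000, Gamma_ppq = -0.760539, Gamma_pqq = 0.261562, Gamma_qpp = 0.000000, Gamma_qpq = 1.082126, Gamma_qqq = -0.372161; k2 = (2.052350, 0.072767, 0.225779, -0.321247)
  k3: at (p, q) = (0.253888, -0.737935), (dp/dtau, dq/dtau) = (2.050893, 0.073816); Gamma_ppp = 0.000000, Gamma_ppq = -0.760557, Gamma_pqq = 0.261671, Gamma_qpp = 0.000000, Gamma_qpq = 1.082013, Gamma_qqq = -0.372269; k3 = (2.050893, 0.073816, 0.228854, -0.325580)
  k4: at (p, q) = (0.305124, -0.736063), (dp/dtau, dq/dtau) = (2.056691, 0.065568); Gamma_ppp = 0.000000, Gamma_ppq = -0.678999, Gamma_pqq = 0.281469, Gamma_qpp = 0.000000, Gamma_qpq = 1.064239, Gamma_qqq = -0.441164; k4 = (2.056691, 0.065568, 0.181920, -0.285136)
  Y <- Y + (h/6)(k1 + 2k2 + 2k3 + k4): p = 0.3051, q = -0.7361, dp/dtau = 2.0567, dq/dtau = 0.0657
step 4:
  k1: at (p, q) = (0.305149, -0.736082), (dp/dtau, dq/dtau) = (2.056709, 0.065664); Gamma_ppp = 0.000000, Gamma_ppq = -0.678986, Gamma_pqq = 0.281480, Gamma_qpp = 0.000000, Gamma_qpq = 1.064225, Gamma_qqq = -0.441184; k1 = (2.056709, 0.065664, 0.182183, -0.285548)
  k2: at (p, q) = (0.356567, -0.734441), (dp/dtau, dq/dtau) = (2.061263, 0.058525); Gamma_ppp = 0.000000, Gamma_ppq = -0.607477, Gamma_pqq = 0.294927, Gamma_qpp = 0.000000, Gamma_qpq = 1.040335, Gamma_qqq = -0.505077; k2 = (2.061263, 0.058525, 0.145557, -0.249273)
  k3: at (p, q) = (0.356681, -0.734619), (dp/dtau, dq/dtau) = (2.060348, 0.059432); Gamma_ppp = 0.000000, Gamma_ppq = -0.607535, Gamma_pqq = 0.294977, Gamma_qpp = 0.000000, Gamma_qpq = 1.040260, Gamma_qqq = -0.505079; k3 = (2.060348, 0.059432, 0.147744, -0.252977)
  k4: at (p, q) = (0.408167, -0.733111), (dp/dtau, dq/dtau) = (2.064096, 0.053015); Gamma_ppp = 0.000000, Gamma_ppq = -0.545050, Gamma_pqq = 0.303462, Gamma_qpp = 0.000000, Gamma_qpq = 1.012579, Gamma_qqq = -0.563763; k4 = (2.064096, 0.053015, 0.118435, -0.220025)
  Y <- Y + (h/6)(k1 + 2k2 + 2k3 + k4): p = 0.4082, q = -0.7331, dp/dtau = 2.0641, dq/dtau = 0.0531

Answer: p = 0.4082, q = -0.7331, dp/dtau = 2.0641, dq/dtau = 0.0531


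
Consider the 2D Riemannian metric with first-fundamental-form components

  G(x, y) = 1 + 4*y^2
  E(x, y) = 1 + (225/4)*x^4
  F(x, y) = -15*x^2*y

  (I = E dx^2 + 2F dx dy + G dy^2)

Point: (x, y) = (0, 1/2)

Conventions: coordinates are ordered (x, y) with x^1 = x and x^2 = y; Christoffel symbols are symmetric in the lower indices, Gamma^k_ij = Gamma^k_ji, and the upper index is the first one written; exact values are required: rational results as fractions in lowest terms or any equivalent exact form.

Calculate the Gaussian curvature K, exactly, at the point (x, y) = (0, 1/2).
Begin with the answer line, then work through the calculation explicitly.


Answer: K = 0

E = 1, F = 0, G = 2, EG - F^2 = 2 at the point
E_x = 0, E_y = 0, F_x = 0, F_y = 0, G_x = 0, G_y = 4
E_yy = 0, F_xy = 0, G_xx = 0
Compute both Brioschi determinants and normalise by (EG - F^2)^2.
M1 = [[-E_yy/2 + F_xy - G_xx/2, E_x/2, F_x - E_y/2], [F_y - G_x/2, E, F], [G_y/2, F, G]] = [[0, 0, 0], [0, 1, 0], [2, 0, 2]]; det M1 = 0
M2 = [[0, E_y/2, G_x/2], [E_y/2, E, F], [G_x/2, F, G]] = [[0, 0, 0], [0, 1, 0], [0, 0, 2]]; det M2 = 0
det M1 - det M2 = 0; K = 0 / (2)^2 = 0


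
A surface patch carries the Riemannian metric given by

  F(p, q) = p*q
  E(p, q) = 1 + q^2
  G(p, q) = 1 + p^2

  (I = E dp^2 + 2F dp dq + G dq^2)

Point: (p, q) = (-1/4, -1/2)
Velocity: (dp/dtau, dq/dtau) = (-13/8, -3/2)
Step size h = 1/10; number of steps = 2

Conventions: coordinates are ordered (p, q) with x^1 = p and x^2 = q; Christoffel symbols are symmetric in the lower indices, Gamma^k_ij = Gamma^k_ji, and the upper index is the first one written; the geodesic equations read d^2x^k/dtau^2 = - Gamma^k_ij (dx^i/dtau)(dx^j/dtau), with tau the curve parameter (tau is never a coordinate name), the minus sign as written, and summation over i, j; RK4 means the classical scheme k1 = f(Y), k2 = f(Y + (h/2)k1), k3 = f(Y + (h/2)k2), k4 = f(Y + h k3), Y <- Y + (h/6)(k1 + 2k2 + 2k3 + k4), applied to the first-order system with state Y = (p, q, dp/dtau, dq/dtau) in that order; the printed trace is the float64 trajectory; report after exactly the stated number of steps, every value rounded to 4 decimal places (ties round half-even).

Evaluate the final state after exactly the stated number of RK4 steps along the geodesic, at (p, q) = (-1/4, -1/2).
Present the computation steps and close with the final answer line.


f(Y) = (dp/dtau, dq/dtau, -Gamma^p_ij Y'^i Y'^j, -Gamma^q_ij Y'^i Y'^j) with the Gammas evaluated at the stage position; h = 0.100000; intermediate values shown to 6 dp
step 0: p = -0.2500, q = -0.5000, dp/dtau = -1.6250, dq/dtau = -1.5000
step 1:
  k1: at (p, q) = (-0.250000, -0.500000), (dp/dtau, dq/dtau) = (-1.625000, -1.500000); Gamma_ppp = 0.000000, Gamma_ppq = -0.380952, Gamma_pqq = 0.000000, Gamma_qpp = 0.000000, Gamma_qpq = -0.190476, Gamma_qqq = 0.000000; k1 = (-1.625000, -1.500000, 1.857143, 0.928571)
  k2: at (p, q) = (-0.331250, -0.575000), (dp/dtau, dq/dtau) = (-1.532143, -1.453571); Gamma_ppp = 0.000000, Gamma_ppq = -0.399208, Gamma_pqq = 0.000000, Gamma_qpp = 0.000000, Gamma_qpq = -0.229979, Gamma_qqq = 0.000000; k2 = (-1.532143, -1.453571, 1.778136, 1.024361)
  k3: at (p, q) = (-0.326607, -0.572679), (dp/dtau, dq/dtau) = (-1.536093, -1.448782); Gamma_ppp = 0.000000, Gamma_ppq = -0.399181, Gamma_pqq = 0.000000, Gamma_qpp = 0.000000, Gamma_qpq = -0.227659, Gamma_qqq = 0.000000; k3 = (-1.536093, -1.448782, 1.776727, 1.013294)
  k4: at (p, q) = (-0.403609, -0.644878), (dp/dtau, dq/dtau) = (-1.447327, -1.398671); Gamma_ppp = 0.000000, Gamma_ppq = -0.408469, Gamma_pqq = 0.000000, Gamma_qpp = 0.000000, Gamma_qpq = -0.255648, Gamma_qqq = 0.000000; k4 = (-1.447327, -1.398671, 1.653756, 1.035035)
  Y <- Y + (h/6)(k1 + 2k2 + 2k3 + k4): p = -0.4035, q = -0.6451, dp/dtau = -1.4480, dq/dtau = -1.3994
step 2:
  k1: at (p, q) = (-0.403480, -0.645056), (dp/dtau, dq/dtau) = (-1.447990, -1.399351); Gamma_ppp = 0.000000, Gamma_ppq = -0.408550, Gamma_pqq = 0.000000, Gamma_qpp = 0.000000, Gamma_qpq = -0.255546, Gamma_qqq = 0.000000; k1 = (-1.447990, -1.399351, 1.655644, 1.035598)
  k2: at (p, q) = (-0.475879, -0.715024), (dp/dtau, dq/dtau) = (-1.365207, -1.347571); Gamma_ppp = 0.000000, Gamma_ppq = -0.411472, Gamma_pqq = 0.000000, Gamma_qpp = 0.000000, Gamma_qpq = -0.273853, Gamma_qqq = 0.000000; k2 = (-1.365207, -1.347571, 1.513983, 1.007622)
  k3: at (p, q) = (-0.471740, -0.712435), (dp/dtau, dq/dtau) = (-1.372290, -1.348970); Gamma_ppp = 0.000000, Gamma_ppq = -0.411788, Gamma_pqq = 0.000000, Gamma_qpp = 0.000000, Gamma_qpq = -0.272666, Gamma_qqq = 0.000000; k3 = (-1.372290, -1.348970, 1.524585, 1.009508)
  k4: at (p, q) = (-0.540709, -0.779953), (dp/dtau, dq/dtau) = (-1.295531, -1.298401); Gamma_ppp = 0.000000, Gamma_ppq = -0.410352, Gamma_pqq = 0.000000, Gamma_qpp = 0.000000, Gamma_qpq = -0.284480, Gamma_qqq = 0.000000; k4 = (-1.295531, -1.298401, 1.380521, 0.957058)
  Y <- Y + (h/6)(k1 + 2k2 + 2k3 + k4): p = -0.5405, q = -0.7799, dp/dtau = -1.2961, dq/dtau = -1.2989

Answer: p = -0.5405, q = -0.7799, dp/dtau = -1.2961, dq/dtau = -1.2989


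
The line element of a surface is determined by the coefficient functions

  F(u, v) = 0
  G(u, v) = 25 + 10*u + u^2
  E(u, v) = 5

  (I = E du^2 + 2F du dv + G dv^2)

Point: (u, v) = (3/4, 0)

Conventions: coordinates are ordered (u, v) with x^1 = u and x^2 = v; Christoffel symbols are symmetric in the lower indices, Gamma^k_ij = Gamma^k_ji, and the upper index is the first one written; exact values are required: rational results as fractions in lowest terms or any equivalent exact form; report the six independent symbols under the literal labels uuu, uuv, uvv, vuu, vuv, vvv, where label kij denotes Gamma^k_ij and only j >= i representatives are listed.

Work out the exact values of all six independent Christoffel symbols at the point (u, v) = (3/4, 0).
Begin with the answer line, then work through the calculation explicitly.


Answer: Gamma_uuu = 0, Gamma_uuv = 0, Gamma_uvv = -23/20, Gamma_vuu = 0, Gamma_vuv = 4/23, Gamma_vvv = 0

E = 5, F = 0, G = 529/16 at the point
E_u = 0, E_v = 0, F_u = 0, F_v = 0, G_u = 23/2, G_v = 0
EG - F^2 = 2645/16;  g^inv = (16/2645) * [[529/16, 0], [0, 5]]
first-kind symbols [ij,l] = (1/2)(d_i g_jl + d_j g_il - d_l g_ij): [uu,u] = E_u/2 = 0, [uu,v] = F_u - E_v/2 = 0, [uv,u] = E_v/2 = 0, [uv,v] = G_u/2 = 23/4, [vv,u] = F_v - G_u/2 = -23/4, [vv,v] = G_v/2 = 0
Gamma^u_ij = (G*[ij,u] - F*[ij,v])/(EG - F^2), Gamma^v_ij = (E*[ij,v] - F*[ij,u])/(EG - F^2)


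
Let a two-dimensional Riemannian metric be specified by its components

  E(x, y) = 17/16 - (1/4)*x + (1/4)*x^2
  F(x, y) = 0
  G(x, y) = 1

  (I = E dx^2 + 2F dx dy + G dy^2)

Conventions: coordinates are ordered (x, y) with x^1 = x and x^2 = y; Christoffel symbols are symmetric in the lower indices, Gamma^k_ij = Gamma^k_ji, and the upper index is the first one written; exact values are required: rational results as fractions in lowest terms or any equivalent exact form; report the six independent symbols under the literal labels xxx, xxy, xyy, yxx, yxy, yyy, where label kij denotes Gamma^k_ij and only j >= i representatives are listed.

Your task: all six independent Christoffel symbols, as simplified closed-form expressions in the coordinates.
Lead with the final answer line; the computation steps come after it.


Answer: Gamma_xxx = (4*x - 2)/(4*x^2 - 4*x + 17), Gamma_xxy = 0, Gamma_xyy = 0, Gamma_yxx = 0, Gamma_yxy = 0, Gamma_yyy = 0

E = 17/16 - (1/4)*x + (1/4)*x^2; F = 0; G = 1
Gamma^k_ij = (1/2) g^{kl} (d_i g_jl + d_j g_il - d_l g_ij), with g^inv = (1/(EG-F^2)) [[G, -F], [-F, E]]
first partials: E_x = -1/4 + (1/2)*x, E_y = 0, F_x = 0, F_y = 0, G_x = 0, G_y = 0
D = EG - F^2 = 17/16 - (1/4)*x + (1/4)*x^2
expanded: Gamma^x_xx = (G E_x - 2F F_x + F E_y)/(2D), Gamma^x_xy = (G E_y - F G_x)/(2D), Gamma^x_yy = (2G F_y - G G_x - F G_y)/(2D), Gamma^y_xx = (2E F_x - E E_y - F E_x)/(2D), Gamma^y_xy = (E G_x - F E_y)/(2D), Gamma^y_yy = (E G_y - 2F F_y + F G_x)/(2D); substitute and cancel common factors


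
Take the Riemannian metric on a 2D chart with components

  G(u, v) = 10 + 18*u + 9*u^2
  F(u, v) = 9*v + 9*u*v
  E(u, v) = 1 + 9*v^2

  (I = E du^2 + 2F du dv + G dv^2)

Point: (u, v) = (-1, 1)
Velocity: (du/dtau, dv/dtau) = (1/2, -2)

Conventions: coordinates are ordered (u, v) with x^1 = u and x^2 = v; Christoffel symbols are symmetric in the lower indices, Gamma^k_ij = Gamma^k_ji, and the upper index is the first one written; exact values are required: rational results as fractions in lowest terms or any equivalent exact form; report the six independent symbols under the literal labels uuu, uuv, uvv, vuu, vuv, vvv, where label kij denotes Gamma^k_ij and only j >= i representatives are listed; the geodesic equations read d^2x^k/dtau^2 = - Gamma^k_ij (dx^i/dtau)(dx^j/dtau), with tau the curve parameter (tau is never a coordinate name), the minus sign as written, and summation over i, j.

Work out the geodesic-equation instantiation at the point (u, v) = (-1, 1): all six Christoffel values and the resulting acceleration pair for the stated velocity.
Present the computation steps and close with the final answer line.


E = 10, F = 0, G = 1 at the point
E_u = 0, E_v = 18, F_u = 9, F_v = 0, G_u = 0, G_v = 0
EG - F^2 = 10;  g^inv = (1/10) * [[1, 0], [0, 10]]
first-kind symbols [ij,l] = (1/2)(d_i g_jl + d_j g_il - d_l g_ij): [uu,u] = E_u/2 = 0, [uu,v] = F_u - E_v/2 = 0, [uv,u] = E_v/2 = 9, [uv,v] = G_u/2 = 0, [vv,u] = F_v - G_u/2 = 0, [vv,v] = G_v/2 = 0
Gamma^u_ij = (G*[ij,u] - F*[ij,v])/(EG - F^2), Gamma^v_ij = (E*[ij,v] - F*[ij,u])/(EG - F^2)
Gamma_uuu = 0, Gamma_uuv = 9/10, Gamma_uvv = 0, Gamma_vuu = 0, Gamma_vuv = 0, Gamma_vvv = 0
d^2u/dtau^2 = -(Gamma_uuu*(1/2)^2 + 2*Gamma_uuv*(1/2)*(-2) + Gamma_uvv*(-2)^2) = 9/5
d^2v/dtau^2 = -(Gamma_vuu*(1/2)^2 + 2*Gamma_vuv*(1/2)*(-2) + Gamma_vvv*(-2)^2) = 0

Answer: Gamma_uuu = 0, Gamma_uuv = 9/10, Gamma_uvv = 0, Gamma_vuu = 0, Gamma_vuv = 0, Gamma_vvv = 0; accelerations (d^2u/dtau^2, d^2v/dtau^2) = (9/5, 0)


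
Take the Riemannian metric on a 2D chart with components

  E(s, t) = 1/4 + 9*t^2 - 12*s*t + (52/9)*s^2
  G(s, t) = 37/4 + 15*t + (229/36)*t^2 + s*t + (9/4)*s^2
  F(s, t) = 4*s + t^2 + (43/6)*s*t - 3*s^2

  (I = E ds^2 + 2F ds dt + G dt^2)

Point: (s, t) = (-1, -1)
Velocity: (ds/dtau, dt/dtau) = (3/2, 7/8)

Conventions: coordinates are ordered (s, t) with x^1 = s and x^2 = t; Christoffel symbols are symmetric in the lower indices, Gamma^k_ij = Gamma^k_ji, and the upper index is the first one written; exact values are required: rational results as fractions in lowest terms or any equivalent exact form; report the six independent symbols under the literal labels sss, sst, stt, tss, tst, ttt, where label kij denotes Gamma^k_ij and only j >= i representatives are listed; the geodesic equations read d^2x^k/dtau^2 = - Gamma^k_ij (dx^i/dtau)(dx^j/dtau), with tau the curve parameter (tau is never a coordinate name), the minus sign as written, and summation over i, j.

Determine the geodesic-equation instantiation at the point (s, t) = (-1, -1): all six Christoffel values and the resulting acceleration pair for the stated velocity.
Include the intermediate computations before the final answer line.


E = 109/36, F = 7/6, G = 139/36 at the point
E_s = 4/9, E_t = -6, F_s = 17/6, F_t = -55/6, G_s = -11/2, G_t = 23/18
EG - F^2 = 13387/1296;  g^inv = (1296/13387) * [[139/36, -7/6], [-7/6, 109/36]]
first-kind symbols [ij,l] = (1/2)(d_i g_jl + d_j g_il - d_l g_ij): [ss,s] = E_s/2 = 2/9, [ss,t] = F_s - E_t/2 = 35/6, [st,s] = E_t/2 = -3, [st,t] = G_s/2 = -11/4, [tt,s] = F_t - G_s/2 = -77/12, [tt,t] = G_t/2 = 23/36
Gamma^s_ij = (G*[ij,s] - F*[ij,t])/(EG - F^2), Gamma^t_ij = (E*[ij,t] - F*[ij,s])/(EG - F^2)
Gamma_sss = -7708/13387, Gamma_sst = -10854/13387, Gamma_stt = -33075/13387, Gamma_tss = 22554/13387, Gamma_tst = -6255/13387, Gamma_ttt = 12209/13387
d^2s/dtau^2 = -(Gamma_sss*(3/2)^2 + 2*Gamma_sst*(3/2)*(7/8) + Gamma_stt*(7/8)^2) = 414009/77888
d^2t/dtau^2 = -(Gamma_tss*(3/2)^2 + 2*Gamma_tst*(3/2)*(7/8) + Gamma_ttt*(7/8)^2) = -254107/77888

Answer: Gamma_sss = -7708/13387, Gamma_sst = -10854/13387, Gamma_stt = -33075/13387, Gamma_tss = 22554/13387, Gamma_tst = -6255/13387, Gamma_ttt = 12209/13387; accelerations (d^2s/dtau^2, d^2t/dtau^2) = (414009/77888, -254107/77888)


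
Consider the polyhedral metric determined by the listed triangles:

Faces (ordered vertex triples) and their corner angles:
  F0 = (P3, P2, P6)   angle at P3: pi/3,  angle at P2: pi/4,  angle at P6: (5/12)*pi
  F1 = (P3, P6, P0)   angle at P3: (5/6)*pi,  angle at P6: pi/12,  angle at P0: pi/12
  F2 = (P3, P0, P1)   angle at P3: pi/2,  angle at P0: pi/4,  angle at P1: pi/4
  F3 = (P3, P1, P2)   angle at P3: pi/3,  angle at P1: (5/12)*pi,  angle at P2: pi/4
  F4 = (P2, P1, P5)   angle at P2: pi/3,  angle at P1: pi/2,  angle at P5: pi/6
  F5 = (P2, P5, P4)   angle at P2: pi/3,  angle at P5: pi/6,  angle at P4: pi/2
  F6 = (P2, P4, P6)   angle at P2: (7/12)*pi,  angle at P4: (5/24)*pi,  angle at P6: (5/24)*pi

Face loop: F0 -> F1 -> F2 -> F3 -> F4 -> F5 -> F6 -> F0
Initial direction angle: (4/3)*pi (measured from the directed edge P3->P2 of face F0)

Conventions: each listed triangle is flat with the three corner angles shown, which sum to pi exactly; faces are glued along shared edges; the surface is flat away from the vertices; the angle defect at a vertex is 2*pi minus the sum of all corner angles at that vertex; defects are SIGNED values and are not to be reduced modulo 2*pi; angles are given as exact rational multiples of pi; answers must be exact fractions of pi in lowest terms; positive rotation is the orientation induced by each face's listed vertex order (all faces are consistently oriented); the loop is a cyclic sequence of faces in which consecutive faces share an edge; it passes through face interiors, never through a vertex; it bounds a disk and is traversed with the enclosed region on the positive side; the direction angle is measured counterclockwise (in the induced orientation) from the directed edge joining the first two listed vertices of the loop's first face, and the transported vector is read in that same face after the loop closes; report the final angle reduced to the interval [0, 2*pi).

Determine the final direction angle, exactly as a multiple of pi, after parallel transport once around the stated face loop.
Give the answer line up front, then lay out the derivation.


Answer: final direction angle = (19/12)*pi

enclosed vertex P2: corner angles sum to (7/4)*pi, defect = 2*pi - (7/4)*pi = pi/4
enclosed vertex P3: corner angles sum to 2*pi, defect = 2*pi - 2*pi = 0
by Gauss-Bonnet the loop rotates the vector by the enclosed defect sum (positive orientation, mod 2*pi)
final angle = (4/3)*pi + pi/4 = (19/12)*pi (mod 2*pi)


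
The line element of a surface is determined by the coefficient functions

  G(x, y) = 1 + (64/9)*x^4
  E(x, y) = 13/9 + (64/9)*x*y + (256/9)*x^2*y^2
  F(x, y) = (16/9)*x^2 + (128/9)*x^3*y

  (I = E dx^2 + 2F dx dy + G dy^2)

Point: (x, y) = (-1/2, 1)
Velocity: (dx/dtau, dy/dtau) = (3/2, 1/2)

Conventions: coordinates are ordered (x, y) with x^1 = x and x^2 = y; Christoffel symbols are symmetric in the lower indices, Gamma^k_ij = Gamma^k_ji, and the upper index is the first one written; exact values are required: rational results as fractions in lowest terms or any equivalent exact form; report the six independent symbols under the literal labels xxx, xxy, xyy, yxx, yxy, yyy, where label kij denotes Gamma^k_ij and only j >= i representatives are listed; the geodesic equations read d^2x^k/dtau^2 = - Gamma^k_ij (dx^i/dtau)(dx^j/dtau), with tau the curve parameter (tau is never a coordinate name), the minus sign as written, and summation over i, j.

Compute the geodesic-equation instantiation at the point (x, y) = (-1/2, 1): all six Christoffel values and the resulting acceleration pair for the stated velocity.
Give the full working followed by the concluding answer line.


E = 5, F = -4/3, G = 13/9 at the point
E_x = -64/3, E_y = 32/3, F_x = 80/9, F_y = -16/9, G_x = -32/9, G_y = 0
EG - F^2 = 49/9;  g^inv = (9/49) * [[13/9, 4/3], [4/3, 5]]
first-kind symbols [ij,l] = (1/2)(d_i g_jl + d_j g_il - d_l g_ij): [xx,x] = E_x/2 = -32/3, [xx,y] = F_x - E_y/2 = 32/9, [xy,x] = E_y/2 = 16/3, [xy,y] = G_x/2 = -16/9, [yy,x] = F_y - G_x/2 = 0, [yy,y] = G_y/2 = 0
Gamma^x_ij = (G*[ij,x] - F*[ij,y])/(EG - F^2), Gamma^y_ij = (E*[ij,y] - F*[ij,x])/(EG - F^2)
Gamma_xxx = -96/49, Gamma_xxy = 48/49, Gamma_xyy = 0, Gamma_yxx = 32/49, Gamma_yxy = -16/49, Gamma_yyy = 0
d^2x/dtau^2 = -(Gamma_xxx*(3/2)^2 + 2*Gamma_xxy*(3/2)*(1/2) + Gamma_xyy*(1/2)^2) = 144/49
d^2y/dtau^2 = -(Gamma_yxx*(3/2)^2 + 2*Gamma_yxy*(3/2)*(1/2) + Gamma_yyy*(1/2)^2) = -48/49

Answer: Gamma_xxx = -96/49, Gamma_xxy = 48/49, Gamma_xyy = 0, Gamma_yxx = 32/49, Gamma_yxy = -16/49, Gamma_yyy = 0; accelerations (d^2x/dtau^2, d^2y/dtau^2) = (144/49, -48/49)


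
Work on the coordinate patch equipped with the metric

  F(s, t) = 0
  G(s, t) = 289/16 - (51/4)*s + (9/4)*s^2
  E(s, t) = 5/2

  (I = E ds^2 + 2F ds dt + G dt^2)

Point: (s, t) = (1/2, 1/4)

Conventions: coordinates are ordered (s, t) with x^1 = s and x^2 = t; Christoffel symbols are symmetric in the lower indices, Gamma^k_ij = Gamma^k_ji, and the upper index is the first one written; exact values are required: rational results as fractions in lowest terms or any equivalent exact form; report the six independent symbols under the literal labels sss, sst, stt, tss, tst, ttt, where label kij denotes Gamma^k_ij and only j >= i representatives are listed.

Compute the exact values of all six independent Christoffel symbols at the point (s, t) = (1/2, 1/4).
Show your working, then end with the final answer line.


E = 5/2, F = 0, G = 49/4 at the point
E_s = 0, E_t = 0, F_s = 0, F_t = 0, G_s = -21/2, G_t = 0
EG - F^2 = 245/8;  g^inv = (8/245) * [[49/4, 0], [0, 5/2]]
first-kind symbols [ij,l] = (1/2)(d_i g_jl + d_j g_il - d_l g_ij): [ss,s] = E_s/2 = 0, [ss,t] = F_s - E_t/2 = 0, [st,s] = E_t/2 = 0, [st,t] = G_s/2 = -21/4, [tt,s] = F_t - G_s/2 = 21/4, [tt,t] = G_t/2 = 0
Gamma^s_ij = (G*[ij,s] - F*[ij,t])/(EG - F^2), Gamma^t_ij = (E*[ij,t] - F*[ij,s])/(EG - F^2)

Answer: Gamma_sss = 0, Gamma_sst = 0, Gamma_stt = 21/10, Gamma_tss = 0, Gamma_tst = -3/7, Gamma_ttt = 0


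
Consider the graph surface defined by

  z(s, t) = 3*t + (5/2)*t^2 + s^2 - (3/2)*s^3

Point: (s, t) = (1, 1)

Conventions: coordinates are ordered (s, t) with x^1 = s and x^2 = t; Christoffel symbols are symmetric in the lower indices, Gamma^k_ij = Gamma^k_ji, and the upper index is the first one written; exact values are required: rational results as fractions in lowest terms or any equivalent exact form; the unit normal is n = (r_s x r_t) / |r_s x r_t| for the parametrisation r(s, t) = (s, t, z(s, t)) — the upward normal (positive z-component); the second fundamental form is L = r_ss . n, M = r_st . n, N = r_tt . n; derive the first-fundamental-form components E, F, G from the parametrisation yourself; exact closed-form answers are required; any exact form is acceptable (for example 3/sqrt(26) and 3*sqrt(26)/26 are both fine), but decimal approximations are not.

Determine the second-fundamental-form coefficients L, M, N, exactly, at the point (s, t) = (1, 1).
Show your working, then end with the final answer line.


z_s = -5/2, z_t = 8, z_ss = -7, z_st = 0, z_tt = 5
E = 29/4, F = -20, G = 65; answer radicand W^2 = 285/4
unnormalised second-form numerators: l = -7, m = 0, n = 5; L = l/sqrt(285/4), and similarly M = m/sqrt(W^2), N = n/sqrt(W^2)

Answer: L = -14*sqrt(285)/285, M = 0, N = 2*sqrt(285)/57


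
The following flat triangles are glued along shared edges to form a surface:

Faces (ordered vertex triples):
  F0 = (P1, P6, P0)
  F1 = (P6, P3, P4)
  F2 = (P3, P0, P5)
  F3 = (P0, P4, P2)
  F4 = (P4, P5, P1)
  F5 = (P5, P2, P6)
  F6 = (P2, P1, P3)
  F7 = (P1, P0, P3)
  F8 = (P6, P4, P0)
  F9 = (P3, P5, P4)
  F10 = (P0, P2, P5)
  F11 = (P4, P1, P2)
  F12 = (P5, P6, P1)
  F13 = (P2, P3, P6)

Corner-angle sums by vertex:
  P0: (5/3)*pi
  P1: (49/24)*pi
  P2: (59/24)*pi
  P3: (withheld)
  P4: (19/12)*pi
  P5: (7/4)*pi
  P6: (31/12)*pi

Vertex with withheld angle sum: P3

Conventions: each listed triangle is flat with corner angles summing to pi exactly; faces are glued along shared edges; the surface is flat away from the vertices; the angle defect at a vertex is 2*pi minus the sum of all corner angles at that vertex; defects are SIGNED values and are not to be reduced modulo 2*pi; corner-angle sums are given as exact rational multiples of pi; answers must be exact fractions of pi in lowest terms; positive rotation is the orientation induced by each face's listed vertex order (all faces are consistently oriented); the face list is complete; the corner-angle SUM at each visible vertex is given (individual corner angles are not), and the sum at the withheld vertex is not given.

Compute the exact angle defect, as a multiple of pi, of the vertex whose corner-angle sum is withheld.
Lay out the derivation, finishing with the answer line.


V = 7, E = 21, F = 14; chi = V - E + F = 0
Gauss-Bonnet: total defect = 2*pi*chi = 0; visible defects sum to -pi/12

Answer: defect(P3) = pi/12


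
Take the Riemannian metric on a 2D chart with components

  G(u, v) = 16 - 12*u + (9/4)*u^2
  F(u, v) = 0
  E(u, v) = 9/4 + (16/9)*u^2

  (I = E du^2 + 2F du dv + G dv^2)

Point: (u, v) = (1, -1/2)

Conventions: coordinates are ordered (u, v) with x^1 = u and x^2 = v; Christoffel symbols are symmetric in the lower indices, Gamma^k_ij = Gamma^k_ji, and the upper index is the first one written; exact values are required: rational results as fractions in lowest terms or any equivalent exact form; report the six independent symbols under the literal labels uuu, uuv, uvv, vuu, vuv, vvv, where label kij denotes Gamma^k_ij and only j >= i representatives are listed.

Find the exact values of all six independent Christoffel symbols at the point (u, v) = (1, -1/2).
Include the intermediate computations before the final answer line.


E = 145/36, F = 0, G = 25/4 at the point
E_u = 32/9, E_v = 0, F_u = 0, F_v = 0, G_u = -15/2, G_v = 0
EG - F^2 = 3625/144;  g^inv = (144/3625) * [[25/4, 0], [0, 145/36]]
first-kind symbols [ij,l] = (1/2)(d_i g_jl + d_j g_il - d_l g_ij): [uu,u] = E_u/2 = 16/9, [uu,v] = F_u - E_v/2 = 0, [uv,u] = E_v/2 = 0, [uv,v] = G_u/2 = -15/4, [vv,u] = F_v - G_u/2 = 15/4, [vv,v] = G_v/2 = 0
Gamma^u_ij = (G*[ij,u] - F*[ij,v])/(EG - F^2), Gamma^v_ij = (E*[ij,v] - F*[ij,u])/(EG - F^2)

Answer: Gamma_uuu = 64/145, Gamma_uuv = 0, Gamma_uvv = 27/29, Gamma_vuu = 0, Gamma_vuv = -3/5, Gamma_vvv = 0


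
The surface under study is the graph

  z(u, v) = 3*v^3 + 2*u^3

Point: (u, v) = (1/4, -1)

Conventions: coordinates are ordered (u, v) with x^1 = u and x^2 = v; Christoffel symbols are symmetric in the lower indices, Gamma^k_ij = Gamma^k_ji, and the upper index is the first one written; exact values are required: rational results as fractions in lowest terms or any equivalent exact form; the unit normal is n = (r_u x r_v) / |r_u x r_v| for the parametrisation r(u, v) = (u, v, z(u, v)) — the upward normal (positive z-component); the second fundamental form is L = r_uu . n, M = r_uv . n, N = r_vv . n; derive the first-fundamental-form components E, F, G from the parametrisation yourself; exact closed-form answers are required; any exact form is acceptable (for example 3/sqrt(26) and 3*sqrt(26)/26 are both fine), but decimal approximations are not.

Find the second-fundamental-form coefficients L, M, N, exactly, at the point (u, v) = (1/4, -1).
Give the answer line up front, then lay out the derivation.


Answer: L = 24*sqrt(5257)/5257, M = 0, N = -144*sqrt(5257)/5257

z_u = 3/8, z_v = 9, z_uu = 3, z_uv = 0, z_vv = -18
E = 73/64, F = 27/8, G = 82; answer radicand W^2 = 5257/64
unnormalised second-form numerators: l = 3, m = 0, n = -18; L = l/sqrt(5257/64), and similarly M = m/sqrt(W^2), N = n/sqrt(W^2)


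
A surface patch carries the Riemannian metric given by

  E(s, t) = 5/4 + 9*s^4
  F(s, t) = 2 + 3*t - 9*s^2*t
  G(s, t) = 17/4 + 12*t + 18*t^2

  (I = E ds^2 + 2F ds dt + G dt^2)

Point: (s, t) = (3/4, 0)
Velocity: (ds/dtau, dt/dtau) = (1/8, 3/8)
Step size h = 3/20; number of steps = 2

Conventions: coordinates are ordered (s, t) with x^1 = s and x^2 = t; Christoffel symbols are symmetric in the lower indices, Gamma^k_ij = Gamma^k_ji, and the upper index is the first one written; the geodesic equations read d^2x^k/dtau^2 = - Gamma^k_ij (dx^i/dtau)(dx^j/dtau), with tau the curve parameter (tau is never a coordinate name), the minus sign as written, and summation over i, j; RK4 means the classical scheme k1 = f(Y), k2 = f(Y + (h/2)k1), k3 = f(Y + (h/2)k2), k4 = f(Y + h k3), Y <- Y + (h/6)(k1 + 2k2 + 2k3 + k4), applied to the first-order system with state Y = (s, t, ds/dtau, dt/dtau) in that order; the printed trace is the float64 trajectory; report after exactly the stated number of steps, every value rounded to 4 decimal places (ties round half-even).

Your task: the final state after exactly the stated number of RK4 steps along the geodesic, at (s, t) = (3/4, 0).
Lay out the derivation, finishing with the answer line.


f(Y) = (ds/dtau, dt/dtau, -Gamma^s_ij Y'^i Y'^j, -Gamma^t_ij Y'^i Y'^j) with the Gammas evaluated at the stage position; h = 0.150000; intermediate values shown to 6 dp
step 0: s = 0.7500, t = 0.0000, ds/dtau = 0.1250, dt/dtau = 0.3750
step 1:
  k1: at (s, t) = (0.750000, 0.000000), (ds/dtau, dt/dtau) = (0.125000, 0.375000); Gamma_sss = 2.405765, Gamma_sst = 0.000000, Gamma_stt = -1.547936, Gamma_tss = -1.132125, Gamma_tst = 0.000000, Gamma_ttt = 2.140205; k1 = (0.125000, 0.375000, 0.180088, -0.283277)
  k2: at (s, t) = (0.759375, 0.028125), (ds/dtau, dt/dtau) = (0.138507, 0.353754); Gamma_sss = 2.347794, Gamma_sst = 0.000000, Gamma_stt = -1.439058, Gamma_tss = -1.072513, Gamma_tst = 0.000000, Gamma_ttt = 2.020049; k2 = (0.138507, 0.353754, 0.135046, -0.232218)
  k3: at (s, t) = (0.760388, 0.026532), (ds/dtau, dt/dtau) = (0.135128, 0.357584); Gamma_sss = 2.348042, Gamma_sst = 0.000000, Gamma_stt = -1.440396, Gamma_tss = -1.074412, Gamma_tst = 0.000000, Gamma_ttt = 2.024458; k3 = (0.135128, 0.357584, 0.141303, -0.239241)
  k4: at (s, t) = (0.770269, 0.053638), (ds/dtau, dt/dtau) = (0.146195, 0.339114); Gamma_sss = 2.294710, Gamma_sst = 0.000000, Gamma_stt = -1.343150, Gamma_tss = -1.020154, Gamma_tst = 0.000000, Gamma_ttt = 1.917567; k4 = (0.146195, 0.339114, 0.105415, -0.198713)
  Y <- Y + (h/6)(k1 + 2k2 + 2k3 + k4): s = 0.7705, t = 0.0534, ds/dtau = 0.1460, dt/dtau = 0.3394
step 2:
  k1: at (s, t) = (0.770462, 0.053420), (ds/dtau, dt/dtau) = (0.145955, 0.339377); Gamma_sss = 2.294627, Gamma_sst = 0.000000, Gamma_stt = -1.343157, Gamma_tss = -1.020345, Gamma_tst = 0.000000, Gamma_ttt = 1.918053; k1 = (0.145955, 0.339377, 0.105819, -0.199179)
  k2: at (s, t) = (0.781408, 0.078873), (ds/dtau, dt/dtau) = (0.153891, 0.324439); Gamma_sss = 2.245225, Gamma_sst = 0.000000, Gamma_stt = -1.256138, Gamma_tss = -0.971643, Gamma_tst = 0.000000, Gamma_ttt = 1.824403; k2 = (0.153891, 0.324439, 0.079049, -0.169027)
  k3: at (s, t) = (0.782004, 0.077753), (ds/dtau, dt/dtau) = (0.151884, 0.326700); Gamma_sss = 2.245424, Gamma_sst = 0.000000, Gamma_stt = -1.257089, Gamma_tss = -0.972849, Gamma_tst = 0.000000, Gamma_ttt = 1.827150; k3 = (0.151884, 0.326700, 0.082374, -0.172575)
  k4: at (s, t) = (0.793244, 0.102425), (ds/dtau, dt/dtau) = (0.158311, 0.313491); Gamma_sss = 2.199660, Gamma_sst = 0.000000, Gamma_stt = -1.178742, Gamma_tss = -0.928342, Gamma_tst = 0.000000, Gamma_ttt = 1.743070; k4 = (0.158311, 0.313491, 0.060714, -0.148037)
  Y <- Y + (h/6)(k1 + 2k2 + 2k3 + k4): s = 0.7934, t = 0.1023, ds/dtau = 0.1582, dt/dtau = 0.3136

Answer: s = 0.7934, t = 0.1023, ds/dtau = 0.1582, dt/dtau = 0.3136
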